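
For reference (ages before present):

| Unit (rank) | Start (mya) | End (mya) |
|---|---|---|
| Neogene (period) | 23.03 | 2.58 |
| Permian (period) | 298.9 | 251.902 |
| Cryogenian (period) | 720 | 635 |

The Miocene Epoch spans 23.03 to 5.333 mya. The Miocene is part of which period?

The Miocene (23.03–5.333 Ma) lies entirely within 23.03–2.58 Ma, the Neogene Period.

Neogene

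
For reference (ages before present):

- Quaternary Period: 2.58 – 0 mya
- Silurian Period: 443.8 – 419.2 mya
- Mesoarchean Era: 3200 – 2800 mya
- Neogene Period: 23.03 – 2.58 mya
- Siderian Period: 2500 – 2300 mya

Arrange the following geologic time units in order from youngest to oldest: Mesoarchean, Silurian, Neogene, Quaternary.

Quaternary, Neogene, Silurian, Mesoarchean

Read off each span (Ma): Mesoarchean 3200–2800; Silurian 443.8–419.2; Neogene 23.03–2.58; Quaternary 2.58–0.
Larger Ma is older, so oldest→youngest is Mesoarchean, Silurian, Neogene, Quaternary; reverse it for youngest→oldest.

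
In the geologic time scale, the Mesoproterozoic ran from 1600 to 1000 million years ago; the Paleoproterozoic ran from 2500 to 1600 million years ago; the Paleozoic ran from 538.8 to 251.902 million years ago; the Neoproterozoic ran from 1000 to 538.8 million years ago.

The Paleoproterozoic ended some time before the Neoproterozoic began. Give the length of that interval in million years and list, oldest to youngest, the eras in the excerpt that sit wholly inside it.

600 million years; Mesoproterozoic

The Paleoproterozoic closes at 1600 Ma and the Neoproterozoic opens at 1000 Ma, so the interval is 1600 − 1000 = 600 Myr.
An era fits inside if it starts at or after 1600 Ma and ends at or before 1000 Ma; oldest first that gives Mesoproterozoic.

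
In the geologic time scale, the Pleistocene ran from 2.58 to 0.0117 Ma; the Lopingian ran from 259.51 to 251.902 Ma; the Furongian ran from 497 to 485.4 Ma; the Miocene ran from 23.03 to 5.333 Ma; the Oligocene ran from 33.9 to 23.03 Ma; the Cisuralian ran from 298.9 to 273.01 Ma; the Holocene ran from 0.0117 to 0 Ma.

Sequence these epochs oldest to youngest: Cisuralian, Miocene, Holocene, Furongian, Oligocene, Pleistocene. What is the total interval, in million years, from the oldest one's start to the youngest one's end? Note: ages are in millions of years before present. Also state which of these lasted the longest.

From the excerpt: Cisuralian 298.9–273.01; Miocene 23.03–5.333; Holocene 0.0117–0; Furongian 497–485.4; Oligocene 33.9–23.03; Pleistocene 2.58–0.0117 (Ma).
Larger Ma is earlier, so the oldest is Furongian and the youngest is Holocene; oldest to youngest: Furongian, Cisuralian, Oligocene, Miocene, Pleistocene, Holocene.
Oldest start 497 minus youngest end 0 gives 497 Myr overall.
Individual lengths (start − end): Furongian 11.6; Holocene 0.0117; Miocene 17.697; Cisuralian 25.89; Pleistocene 2.5683; Oligocene 10.87. The largest is Cisuralian at 25.89 Myr.

Furongian → Cisuralian → Oligocene → Miocene → Pleistocene → Holocene; total span 497 Myr; longest is Cisuralian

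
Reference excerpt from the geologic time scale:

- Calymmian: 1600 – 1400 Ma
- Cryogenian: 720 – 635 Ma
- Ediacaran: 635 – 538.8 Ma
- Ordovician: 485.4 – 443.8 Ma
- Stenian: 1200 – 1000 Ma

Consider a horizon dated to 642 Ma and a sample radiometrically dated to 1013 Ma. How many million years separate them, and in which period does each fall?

Elapsed time: 1013 − 642 = 371 Myr.
642 Ma lies within 720–635 Ma: Cryogenian.
1013 Ma lies within 1200–1000 Ma: Stenian.

371 million years apart; the first in the Cryogenian, the second in the Stenian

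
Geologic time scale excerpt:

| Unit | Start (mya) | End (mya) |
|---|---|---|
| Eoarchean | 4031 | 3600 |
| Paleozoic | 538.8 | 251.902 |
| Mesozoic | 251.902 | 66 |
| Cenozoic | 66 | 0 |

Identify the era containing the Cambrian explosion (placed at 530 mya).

530 Ma lies between 538.8 and 251.902 Ma, so it falls in the Paleozoic.

Paleozoic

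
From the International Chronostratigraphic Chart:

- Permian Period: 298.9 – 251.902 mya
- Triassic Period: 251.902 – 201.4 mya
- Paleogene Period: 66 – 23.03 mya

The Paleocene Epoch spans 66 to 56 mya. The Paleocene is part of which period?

Paleogene

The Paleocene (66–56 Ma) lies entirely within 66–23.03 Ma, the Paleogene Period.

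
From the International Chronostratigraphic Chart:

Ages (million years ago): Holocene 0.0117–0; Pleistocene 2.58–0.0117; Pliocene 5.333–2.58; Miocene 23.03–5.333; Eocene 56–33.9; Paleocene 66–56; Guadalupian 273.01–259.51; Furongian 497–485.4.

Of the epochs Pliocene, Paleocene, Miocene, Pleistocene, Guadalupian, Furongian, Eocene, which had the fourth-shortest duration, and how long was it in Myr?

Start − end for each: Pliocene 5.333 − 2.58 = 2.753; Paleocene 66 − 56 = 10; Miocene 23.03 − 5.333 = 17.697; Pleistocene 2.58 − 0.0117 = 2.5683; Guadalupian 273.01 − 259.51 = 13.5; Furongian 497 − 485.4 = 11.6; Eocene 56 − 33.9 = 22.1.
Ranking these from shortest: Pleistocene < Pliocene < Paleocene < Furongian < Guadalupian < Miocene < Eocene.
Position 4 in that ranking is Furongian, which lasted 11.6 Myr.

Furongian, 11.6 million years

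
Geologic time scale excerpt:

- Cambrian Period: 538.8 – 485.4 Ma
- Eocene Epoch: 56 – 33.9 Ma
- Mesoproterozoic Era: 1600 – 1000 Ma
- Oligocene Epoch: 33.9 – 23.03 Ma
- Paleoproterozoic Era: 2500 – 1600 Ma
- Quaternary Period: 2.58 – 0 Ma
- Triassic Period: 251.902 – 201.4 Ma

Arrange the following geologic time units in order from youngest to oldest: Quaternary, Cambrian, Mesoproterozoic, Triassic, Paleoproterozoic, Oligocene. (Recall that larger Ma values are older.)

Sorting by start age (ascending Ma, since larger Ma = older): Quaternary start 2.58, Oligocene start 33.9, Triassic start 251.902, Cambrian start 538.8, Mesoproterozoic start 1600, Paleoproterozoic start 2500.

Quaternary, Oligocene, Triassic, Cambrian, Mesoproterozoic, Paleoproterozoic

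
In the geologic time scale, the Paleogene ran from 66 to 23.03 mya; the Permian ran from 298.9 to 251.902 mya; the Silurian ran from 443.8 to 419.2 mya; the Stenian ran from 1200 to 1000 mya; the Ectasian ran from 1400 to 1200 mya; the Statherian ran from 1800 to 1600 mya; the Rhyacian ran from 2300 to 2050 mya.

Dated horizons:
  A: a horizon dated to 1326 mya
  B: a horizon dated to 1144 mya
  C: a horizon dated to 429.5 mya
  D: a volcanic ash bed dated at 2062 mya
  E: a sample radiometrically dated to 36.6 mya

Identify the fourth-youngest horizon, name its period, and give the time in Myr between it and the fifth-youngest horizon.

A, in the Ectasian; 736 million years to D

Smaller Ma means younger, so youngest first: E 36.6 < C 429.5 < B 1144 < A 1326 < D 2062.
Counting 4 along gives A (1326 Ma); the excerpt puts that inside the Ectasian, 1400–1200 Ma.
Next in line is D (2062 Ma), and 2062 − 1326 = 736 Myr.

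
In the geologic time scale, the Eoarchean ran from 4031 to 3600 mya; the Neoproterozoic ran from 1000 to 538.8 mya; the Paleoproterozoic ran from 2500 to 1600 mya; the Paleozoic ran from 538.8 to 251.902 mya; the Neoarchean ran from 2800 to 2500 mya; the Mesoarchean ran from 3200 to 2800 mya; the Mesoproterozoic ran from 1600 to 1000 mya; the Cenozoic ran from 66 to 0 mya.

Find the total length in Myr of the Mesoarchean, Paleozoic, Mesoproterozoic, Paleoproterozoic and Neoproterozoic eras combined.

2648.098 million years

Duration is start − end for each: (3200 − 2800) + (538.8 − 251.902) + (1600 − 1000) + (2500 − 1600) + (1000 − 538.8).
That is 400 + 286.898 + 600 + 900 + 461.2, which totals 2648.098 million years.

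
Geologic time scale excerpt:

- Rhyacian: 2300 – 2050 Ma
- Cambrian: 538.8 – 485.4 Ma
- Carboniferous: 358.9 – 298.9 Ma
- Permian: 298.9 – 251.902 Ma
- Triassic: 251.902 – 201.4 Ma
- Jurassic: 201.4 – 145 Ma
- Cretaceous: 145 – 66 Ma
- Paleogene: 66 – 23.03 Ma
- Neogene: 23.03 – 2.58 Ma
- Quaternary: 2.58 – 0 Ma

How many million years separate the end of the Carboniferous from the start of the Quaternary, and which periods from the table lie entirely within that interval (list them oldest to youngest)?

296.32 million years; Permian, Triassic, Jurassic, Cretaceous, Paleogene, Neogene

End of Carboniferous = 298.9 Ma; start of Quaternary = 2.58 Ma.
Gap = 298.9 − 2.58 = 296.32 Myr.
Periods wholly inside 298.9–2.58 Ma: Permian (298.9–251.902), Triassic (251.902–201.4), Jurassic (201.4–145), Cretaceous (145–66), Paleogene (66–23.03), Neogene (23.03–2.58).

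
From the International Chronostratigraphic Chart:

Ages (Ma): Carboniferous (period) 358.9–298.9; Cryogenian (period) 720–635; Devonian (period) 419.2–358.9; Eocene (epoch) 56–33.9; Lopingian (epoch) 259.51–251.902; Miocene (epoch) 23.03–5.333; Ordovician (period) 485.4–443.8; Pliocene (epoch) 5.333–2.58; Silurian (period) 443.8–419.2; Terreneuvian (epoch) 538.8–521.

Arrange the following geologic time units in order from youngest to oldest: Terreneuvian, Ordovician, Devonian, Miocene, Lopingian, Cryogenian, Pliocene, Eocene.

The oldest of these is Cryogenian (starts 720 Ma) and the youngest is Pliocene (ends 2.58 Ma).
In between, by decreasing start age: Terreneuvian (538.8), Ordovician (485.4), Devonian (419.2), Lopingian (259.51), Eocene (56), Miocene (23.03).
Listing youngest first means reversing that sequence.

Pliocene → Miocene → Eocene → Lopingian → Devonian → Ordovician → Terreneuvian → Cryogenian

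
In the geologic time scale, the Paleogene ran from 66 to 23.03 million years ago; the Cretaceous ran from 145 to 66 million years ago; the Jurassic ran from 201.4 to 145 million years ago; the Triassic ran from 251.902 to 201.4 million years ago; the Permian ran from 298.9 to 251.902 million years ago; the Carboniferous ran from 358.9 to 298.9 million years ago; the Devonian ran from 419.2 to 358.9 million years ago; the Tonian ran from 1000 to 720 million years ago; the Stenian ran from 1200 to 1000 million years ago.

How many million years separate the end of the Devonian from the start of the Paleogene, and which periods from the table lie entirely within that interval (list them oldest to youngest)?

End of Devonian = 358.9 Ma; start of Paleogene = 66 Ma.
Gap = 358.9 − 66 = 292.9 Myr.
Periods wholly inside 358.9–66 Ma: Carboniferous (358.9–298.9), Permian (298.9–251.902), Triassic (251.902–201.4), Jurassic (201.4–145), Cretaceous (145–66).

292.9 million years; Carboniferous, Permian, Triassic, Jurassic, Cretaceous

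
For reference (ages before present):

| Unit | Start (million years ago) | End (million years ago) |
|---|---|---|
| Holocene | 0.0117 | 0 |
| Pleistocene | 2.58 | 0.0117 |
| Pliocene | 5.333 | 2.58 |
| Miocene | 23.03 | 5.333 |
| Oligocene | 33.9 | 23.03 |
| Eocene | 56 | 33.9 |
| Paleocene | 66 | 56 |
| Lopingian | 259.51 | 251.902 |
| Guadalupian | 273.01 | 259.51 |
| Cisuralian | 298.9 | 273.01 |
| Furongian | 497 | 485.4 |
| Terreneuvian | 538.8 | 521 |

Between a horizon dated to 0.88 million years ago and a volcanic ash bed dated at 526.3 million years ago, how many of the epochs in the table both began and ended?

9

The older date is 526.3 Ma and the younger is 0.88 Ma.
Epochs with start < 526.3 and end > 0.88 Ma: Furongian (497–485.4), Cisuralian (298.9–273.01), Guadalupian (273.01–259.51), Lopingian (259.51–251.902), Paleocene (66–56), Eocene (56–33.9), Oligocene (33.9–23.03), Miocene (23.03–5.333), Pliocene (5.333–2.58).
That is 9 complete epochs.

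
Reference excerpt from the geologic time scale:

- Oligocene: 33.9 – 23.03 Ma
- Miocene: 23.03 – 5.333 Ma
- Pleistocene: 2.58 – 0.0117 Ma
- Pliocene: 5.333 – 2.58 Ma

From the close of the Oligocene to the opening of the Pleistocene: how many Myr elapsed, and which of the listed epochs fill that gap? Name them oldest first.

End of Oligocene = 23.03 Ma; start of Pleistocene = 2.58 Ma.
Gap = 23.03 − 2.58 = 20.45 Myr.
Epochs wholly inside 23.03–2.58 Ma: Miocene (23.03–5.333), Pliocene (5.333–2.58).

20.45 million years; Miocene, Pliocene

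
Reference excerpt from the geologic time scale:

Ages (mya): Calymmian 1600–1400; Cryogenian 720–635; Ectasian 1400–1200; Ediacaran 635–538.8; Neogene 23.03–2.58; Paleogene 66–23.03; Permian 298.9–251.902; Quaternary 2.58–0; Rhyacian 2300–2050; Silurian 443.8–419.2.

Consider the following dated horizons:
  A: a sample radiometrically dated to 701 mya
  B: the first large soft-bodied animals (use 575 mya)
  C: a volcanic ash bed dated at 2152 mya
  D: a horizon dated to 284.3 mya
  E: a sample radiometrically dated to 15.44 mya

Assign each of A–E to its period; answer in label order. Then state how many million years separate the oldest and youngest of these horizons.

A — Cryogenian; B — Ediacaran; C — Rhyacian; D — Permian; E — Neogene; span 2136.56 million years

A: 701 Ma lies in 720–635 Ma, so Cryogenian.
B: 575 Ma lies in 635–538.8 Ma, so Ediacaran.
C: 2152 Ma lies in 2300–2050 Ma, so Rhyacian.
D: 284.3 Ma lies in 298.9–251.902 Ma, so Permian.
E: 15.44 Ma lies in 23.03–2.58 Ma, so Neogene.
Oldest = 2152 Ma, youngest = 15.44 Ma → span 2136.56 Myr.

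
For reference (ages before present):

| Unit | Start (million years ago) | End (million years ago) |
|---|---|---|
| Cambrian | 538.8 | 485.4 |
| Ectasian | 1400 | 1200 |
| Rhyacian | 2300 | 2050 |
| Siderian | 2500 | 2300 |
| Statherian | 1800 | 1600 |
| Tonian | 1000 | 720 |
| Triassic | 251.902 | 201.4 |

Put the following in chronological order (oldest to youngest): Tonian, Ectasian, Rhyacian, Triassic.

Read off each span (Ma): Tonian 1000–720; Ectasian 1400–1200; Rhyacian 2300–2050; Triassic 251.902–201.4.
Larger Ma is older, so oldest→youngest is Rhyacian, Ectasian, Tonian, Triassic.

Rhyacian, Ectasian, Tonian, Triassic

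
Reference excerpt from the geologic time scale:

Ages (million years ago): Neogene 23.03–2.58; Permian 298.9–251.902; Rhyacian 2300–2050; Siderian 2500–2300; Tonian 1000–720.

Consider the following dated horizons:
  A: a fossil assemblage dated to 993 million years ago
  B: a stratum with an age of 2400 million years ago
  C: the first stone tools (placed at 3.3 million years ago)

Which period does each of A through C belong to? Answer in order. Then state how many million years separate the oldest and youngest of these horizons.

Match each age against the start–end ranges in the excerpt: A = 993 Ma → Tonian (1000–720); B = 2400 Ma → Siderian (2500–2300); C = 3.3 Ma → Neogene (23.03–2.58).
The largest age is 2400 Ma and the smallest is 3.3 Ma; their difference is 2396.7 Myr.

A — Tonian; B — Siderian; C — Neogene; span 2396.7 million years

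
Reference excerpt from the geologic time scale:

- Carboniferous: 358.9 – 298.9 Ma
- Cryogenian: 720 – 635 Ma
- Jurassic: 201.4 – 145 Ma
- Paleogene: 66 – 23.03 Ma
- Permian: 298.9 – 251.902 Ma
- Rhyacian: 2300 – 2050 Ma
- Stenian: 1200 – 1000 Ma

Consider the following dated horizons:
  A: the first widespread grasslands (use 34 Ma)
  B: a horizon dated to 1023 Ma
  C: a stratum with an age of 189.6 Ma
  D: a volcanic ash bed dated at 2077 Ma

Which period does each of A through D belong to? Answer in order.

A — Paleogene; B — Stenian; C — Jurassic; D — Rhyacian

A: 34 Ma lies in 66–23.03 Ma, so Paleogene.
B: 1023 Ma lies in 1200–1000 Ma, so Stenian.
C: 189.6 Ma lies in 201.4–145 Ma, so Jurassic.
D: 2077 Ma lies in 2300–2050 Ma, so Rhyacian.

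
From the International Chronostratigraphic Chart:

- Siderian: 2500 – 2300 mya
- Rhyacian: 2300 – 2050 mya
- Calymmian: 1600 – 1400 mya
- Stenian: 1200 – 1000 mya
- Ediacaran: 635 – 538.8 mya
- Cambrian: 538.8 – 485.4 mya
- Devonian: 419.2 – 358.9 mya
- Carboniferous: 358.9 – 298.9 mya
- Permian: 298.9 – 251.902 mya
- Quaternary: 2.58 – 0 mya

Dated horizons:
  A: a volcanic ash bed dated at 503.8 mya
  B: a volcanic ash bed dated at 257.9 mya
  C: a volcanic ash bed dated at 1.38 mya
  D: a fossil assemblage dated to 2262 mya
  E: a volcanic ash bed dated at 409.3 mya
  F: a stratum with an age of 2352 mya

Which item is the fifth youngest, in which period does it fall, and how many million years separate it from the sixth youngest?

D, in the Rhyacian; 90 million years to F

Smaller Ma means younger, so youngest first: C 1.38 < B 257.9 < E 409.3 < A 503.8 < D 2262 < F 2352.
Counting 5 along gives D (2262 Ma); the excerpt puts that inside the Rhyacian, 2300–2050 Ma.
Next in line is F (2352 Ma), and 2352 − 2262 = 90 Myr.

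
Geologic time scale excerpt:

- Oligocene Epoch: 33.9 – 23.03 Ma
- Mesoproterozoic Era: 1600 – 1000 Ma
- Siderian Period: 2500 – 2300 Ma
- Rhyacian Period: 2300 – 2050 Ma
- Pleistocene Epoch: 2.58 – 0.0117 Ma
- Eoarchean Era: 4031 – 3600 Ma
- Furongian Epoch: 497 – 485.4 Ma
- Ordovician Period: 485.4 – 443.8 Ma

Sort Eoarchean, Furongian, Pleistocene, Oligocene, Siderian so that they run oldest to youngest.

Sorting by start age (descending Ma, since larger Ma = older): Eoarchean start 4031, Siderian start 2500, Furongian start 497, Oligocene start 33.9, Pleistocene start 2.58.

Eoarchean, then Siderian, then Furongian, then Oligocene, then Pleistocene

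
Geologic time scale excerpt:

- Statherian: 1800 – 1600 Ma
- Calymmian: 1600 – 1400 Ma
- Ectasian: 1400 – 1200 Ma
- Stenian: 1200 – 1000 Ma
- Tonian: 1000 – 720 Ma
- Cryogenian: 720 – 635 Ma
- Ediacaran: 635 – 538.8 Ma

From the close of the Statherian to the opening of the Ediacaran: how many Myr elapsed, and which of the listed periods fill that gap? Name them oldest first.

The Statherian closes at 1600 Ma and the Ediacaran opens at 635 Ma, so the interval is 1600 − 635 = 965 Myr.
A period fits inside if it starts at or after 1600 Ma and ends at or before 635 Ma; oldest first that gives Calymmian, Ectasian, Stenian, Tonian, Cryogenian.

965 million years; Calymmian, Ectasian, Stenian, Tonian, Cryogenian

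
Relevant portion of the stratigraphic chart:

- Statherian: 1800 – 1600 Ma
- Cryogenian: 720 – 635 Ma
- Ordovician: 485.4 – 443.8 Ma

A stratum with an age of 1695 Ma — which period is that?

1695 Ma lies between 1800 and 1600 Ma, so it falls in the Statherian.

Statherian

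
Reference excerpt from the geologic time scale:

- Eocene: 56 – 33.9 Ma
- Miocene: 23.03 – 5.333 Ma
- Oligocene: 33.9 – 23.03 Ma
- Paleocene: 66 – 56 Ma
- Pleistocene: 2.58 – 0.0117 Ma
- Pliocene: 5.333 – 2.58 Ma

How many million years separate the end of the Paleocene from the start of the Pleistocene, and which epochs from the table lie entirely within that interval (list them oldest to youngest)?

53.42 million years; Eocene, Oligocene, Miocene, Pliocene

The Paleocene closes at 56 Ma and the Pleistocene opens at 2.58 Ma, so the interval is 56 − 2.58 = 53.42 Myr.
An epoch fits inside if it starts at or after 56 Ma and ends at or before 2.58 Ma; oldest first that gives Eocene, Oligocene, Miocene, Pliocene.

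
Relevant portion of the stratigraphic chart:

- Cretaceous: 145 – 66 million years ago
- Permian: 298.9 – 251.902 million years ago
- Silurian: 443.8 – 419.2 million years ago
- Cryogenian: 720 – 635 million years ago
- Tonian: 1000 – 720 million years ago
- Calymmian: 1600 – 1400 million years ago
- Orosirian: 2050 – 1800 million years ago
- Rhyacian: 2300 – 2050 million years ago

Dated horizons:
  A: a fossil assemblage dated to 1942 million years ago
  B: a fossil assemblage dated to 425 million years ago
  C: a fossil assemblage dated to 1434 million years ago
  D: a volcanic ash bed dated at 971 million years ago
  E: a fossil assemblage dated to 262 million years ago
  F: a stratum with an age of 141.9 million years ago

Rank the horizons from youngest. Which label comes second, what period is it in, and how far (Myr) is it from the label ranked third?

Sorted youngest-first by Ma: F (141.9), E (262), B (425), D (971), C (1434), A (1942).
The second youngest is E at 262 Ma, which lies in 298.9–251.902 Ma: the Permian.
The third youngest is B at 425 Ma; separation = |262 − 425| = 163 Myr.

E, in the Permian; 163 million years to B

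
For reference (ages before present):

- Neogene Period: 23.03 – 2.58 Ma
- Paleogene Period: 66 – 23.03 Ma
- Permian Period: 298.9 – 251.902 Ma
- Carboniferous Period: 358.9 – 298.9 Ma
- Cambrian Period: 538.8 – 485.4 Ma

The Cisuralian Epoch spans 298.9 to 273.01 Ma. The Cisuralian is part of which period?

The Cisuralian (298.9–273.01 Ma) lies entirely within 298.9–251.902 Ma, the Permian Period.

Permian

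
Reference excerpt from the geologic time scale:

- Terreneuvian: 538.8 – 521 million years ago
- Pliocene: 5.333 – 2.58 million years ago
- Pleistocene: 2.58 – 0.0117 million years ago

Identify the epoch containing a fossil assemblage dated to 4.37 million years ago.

4.37 Ma lies between 5.333 and 2.58 Ma, so it falls in the Pliocene.

Pliocene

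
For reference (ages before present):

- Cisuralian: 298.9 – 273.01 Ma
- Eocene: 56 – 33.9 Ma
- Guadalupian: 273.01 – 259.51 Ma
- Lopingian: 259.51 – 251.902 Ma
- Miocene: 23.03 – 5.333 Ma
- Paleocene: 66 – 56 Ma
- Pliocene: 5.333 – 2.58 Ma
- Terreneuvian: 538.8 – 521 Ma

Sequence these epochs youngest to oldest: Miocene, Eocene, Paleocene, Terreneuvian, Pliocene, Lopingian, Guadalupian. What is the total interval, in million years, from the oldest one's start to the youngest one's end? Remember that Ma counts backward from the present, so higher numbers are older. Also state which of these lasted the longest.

Start ages (Ma): Terreneuvian 538.8, Guadalupian 273.01, Lopingian 259.51, Paleocene 66, Eocene 56, Miocene 23.03, Pliocene 5.333.
Ordered youngest to oldest: Pliocene, Miocene, Eocene, Paleocene, Lopingian, Guadalupian, Terreneuvian.
Span = 538.8 − 2.58 = 536.22 Myr.
Durations: Guadalupian 13.5, Miocene 17.697, Terreneuvian 17.8, Lopingian 7.608, Paleocene 10, Pliocene 2.753, Eocene 22.1 → longest is Eocene (22.1 Myr).

Pliocene → Miocene → Eocene → Paleocene → Lopingian → Guadalupian → Terreneuvian; total span 536.22 Myr; longest is Eocene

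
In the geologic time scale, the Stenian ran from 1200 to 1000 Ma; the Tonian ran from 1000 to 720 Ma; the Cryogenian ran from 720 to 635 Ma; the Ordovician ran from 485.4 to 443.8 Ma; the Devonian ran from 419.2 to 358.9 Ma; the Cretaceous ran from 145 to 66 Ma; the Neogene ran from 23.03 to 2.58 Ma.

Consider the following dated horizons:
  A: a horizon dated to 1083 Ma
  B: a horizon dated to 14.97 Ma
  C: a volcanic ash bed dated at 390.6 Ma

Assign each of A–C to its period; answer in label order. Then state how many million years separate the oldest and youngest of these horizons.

Match each age against the start–end ranges in the excerpt: A = 1083 Ma → Stenian (1200–1000); B = 14.97 Ma → Neogene (23.03–2.58); C = 390.6 Ma → Devonian (419.2–358.9).
The largest age is 1083 Ma and the smallest is 14.97 Ma; their difference is 1068.03 Myr.

A — Stenian; B — Neogene; C — Devonian; span 1068.03 million years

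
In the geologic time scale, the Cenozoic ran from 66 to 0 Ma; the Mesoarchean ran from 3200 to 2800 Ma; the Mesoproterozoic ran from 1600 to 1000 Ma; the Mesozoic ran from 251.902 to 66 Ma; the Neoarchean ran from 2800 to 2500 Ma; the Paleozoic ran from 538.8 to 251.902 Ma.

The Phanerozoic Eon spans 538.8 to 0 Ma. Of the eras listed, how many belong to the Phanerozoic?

Eras inside 538.8–0 Ma: Paleozoic, Mesozoic, Cenozoic — 3 in total.

3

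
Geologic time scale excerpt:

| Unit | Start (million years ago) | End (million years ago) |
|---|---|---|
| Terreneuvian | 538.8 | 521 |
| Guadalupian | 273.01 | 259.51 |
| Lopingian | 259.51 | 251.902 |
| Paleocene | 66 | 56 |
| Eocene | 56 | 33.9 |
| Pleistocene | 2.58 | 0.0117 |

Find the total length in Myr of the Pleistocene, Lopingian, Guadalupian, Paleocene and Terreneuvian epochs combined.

51.4763 million years

Each duration: Pleistocene = 2.5683; Lopingian = 7.608; Guadalupian = 13.5; Paleocene = 10; Terreneuvian = 17.8.
Sum: 2.5683 + 7.608 + 13.5 + 10 + 17.8 = 51.4763 Myr.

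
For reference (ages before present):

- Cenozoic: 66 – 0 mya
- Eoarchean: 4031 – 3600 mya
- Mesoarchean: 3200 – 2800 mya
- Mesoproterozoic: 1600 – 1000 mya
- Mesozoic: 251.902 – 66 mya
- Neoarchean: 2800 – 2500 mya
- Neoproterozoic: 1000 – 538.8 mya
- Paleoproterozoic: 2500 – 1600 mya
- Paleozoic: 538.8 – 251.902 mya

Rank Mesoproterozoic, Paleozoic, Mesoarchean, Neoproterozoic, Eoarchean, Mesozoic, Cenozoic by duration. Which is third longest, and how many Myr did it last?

Eoarchean, 431 million years

Durations: Mesoproterozoic 600; Paleozoic 286.898; Mesoarchean 400; Neoproterozoic 461.2; Eoarchean 431; Mesozoic 185.902; Cenozoic 66 Myr.
Sorted longest-first: Mesoproterozoic (600), Neoproterozoic (461.2), Eoarchean (431), Mesoarchean (400), Paleozoic (286.898), Mesozoic (185.902), Cenozoic (66).
The third longest is Eoarchean at 431 Myr.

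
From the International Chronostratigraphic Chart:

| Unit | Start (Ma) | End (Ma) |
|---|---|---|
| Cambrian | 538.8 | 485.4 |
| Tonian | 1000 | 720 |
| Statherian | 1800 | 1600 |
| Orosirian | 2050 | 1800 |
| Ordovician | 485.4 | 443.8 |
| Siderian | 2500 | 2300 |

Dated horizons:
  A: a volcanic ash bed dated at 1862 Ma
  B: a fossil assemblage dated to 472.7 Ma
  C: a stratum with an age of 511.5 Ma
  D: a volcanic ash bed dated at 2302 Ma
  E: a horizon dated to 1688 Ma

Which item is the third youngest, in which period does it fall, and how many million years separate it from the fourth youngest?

E, in the Statherian; 174 million years to A

Sorted youngest-first by Ma: B (472.7), C (511.5), E (1688), A (1862), D (2302).
The third youngest is E at 1688 Ma, which lies in 1800–1600 Ma: the Statherian.
The fourth youngest is A at 1862 Ma; separation = |1688 − 1862| = 174 Myr.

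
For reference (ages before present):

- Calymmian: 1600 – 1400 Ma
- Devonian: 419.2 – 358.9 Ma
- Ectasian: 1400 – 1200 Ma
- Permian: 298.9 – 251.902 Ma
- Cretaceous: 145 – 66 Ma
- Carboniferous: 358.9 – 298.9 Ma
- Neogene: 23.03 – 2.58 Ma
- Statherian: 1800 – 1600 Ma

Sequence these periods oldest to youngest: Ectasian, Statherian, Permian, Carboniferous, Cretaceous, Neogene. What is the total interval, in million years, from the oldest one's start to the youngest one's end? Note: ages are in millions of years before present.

Statherian → Ectasian → Carboniferous → Permian → Cretaceous → Neogene; total span 1797.42 Myr

Start ages (Ma): Statherian 1800, Ectasian 1400, Carboniferous 358.9, Permian 298.9, Cretaceous 145, Neogene 23.03.
Ordered oldest to youngest: Statherian, Ectasian, Carboniferous, Permian, Cretaceous, Neogene.
Span = 1800 − 2.58 = 1797.42 Myr.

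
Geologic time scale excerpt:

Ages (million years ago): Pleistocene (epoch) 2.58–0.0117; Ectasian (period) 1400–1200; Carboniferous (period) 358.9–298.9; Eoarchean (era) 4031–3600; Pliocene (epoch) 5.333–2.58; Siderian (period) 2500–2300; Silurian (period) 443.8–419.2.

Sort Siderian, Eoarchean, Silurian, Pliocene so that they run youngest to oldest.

Pliocene, then Silurian, then Siderian, then Eoarchean

Read off each span (Ma): Siderian 2500–2300; Eoarchean 4031–3600; Silurian 443.8–419.2; Pliocene 5.333–2.58.
Larger Ma is older, so oldest→youngest is Eoarchean, Siderian, Silurian, Pliocene; reverse it for youngest→oldest.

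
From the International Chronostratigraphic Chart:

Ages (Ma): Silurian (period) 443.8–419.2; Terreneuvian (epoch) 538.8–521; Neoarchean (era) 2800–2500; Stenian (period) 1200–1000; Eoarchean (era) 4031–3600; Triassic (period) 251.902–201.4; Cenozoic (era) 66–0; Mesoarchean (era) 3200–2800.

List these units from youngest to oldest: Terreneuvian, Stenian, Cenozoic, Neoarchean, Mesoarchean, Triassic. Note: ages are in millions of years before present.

Sorting by start age (ascending Ma, since larger Ma = older): Cenozoic began 66, Triassic began 251.902, Terreneuvian began 538.8, Stenian began 1200, Neoarchean began 2800, Mesoarchean began 3200.

Cenozoic, Triassic, Terreneuvian, Stenian, Neoarchean, Mesoarchean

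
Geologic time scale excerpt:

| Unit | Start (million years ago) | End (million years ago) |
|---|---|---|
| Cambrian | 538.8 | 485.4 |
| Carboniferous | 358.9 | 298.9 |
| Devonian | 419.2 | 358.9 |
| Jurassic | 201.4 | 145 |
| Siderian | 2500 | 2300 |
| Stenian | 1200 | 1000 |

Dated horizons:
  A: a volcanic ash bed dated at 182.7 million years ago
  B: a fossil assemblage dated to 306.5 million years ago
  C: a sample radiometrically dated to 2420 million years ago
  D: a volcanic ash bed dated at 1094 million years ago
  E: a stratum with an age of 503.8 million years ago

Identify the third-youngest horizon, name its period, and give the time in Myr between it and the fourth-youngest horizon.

E, in the Cambrian; 590.2 million years to D

Sorted youngest-first by Ma: A (182.7), B (306.5), E (503.8), D (1094), C (2420).
The third youngest is E at 503.8 Ma, which lies in 538.8–485.4 Ma: the Cambrian.
The fourth youngest is D at 1094 Ma; separation = |503.8 − 1094| = 590.2 Myr.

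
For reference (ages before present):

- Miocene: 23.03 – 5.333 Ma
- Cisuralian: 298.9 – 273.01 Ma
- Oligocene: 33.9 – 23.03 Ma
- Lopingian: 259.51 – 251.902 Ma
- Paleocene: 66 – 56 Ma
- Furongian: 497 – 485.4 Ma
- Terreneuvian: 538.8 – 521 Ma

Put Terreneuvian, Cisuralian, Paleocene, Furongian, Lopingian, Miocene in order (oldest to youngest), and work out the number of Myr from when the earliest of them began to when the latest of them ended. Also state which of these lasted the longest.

Terreneuvian → Furongian → Cisuralian → Lopingian → Paleocene → Miocene; total span 533.467 Myr; longest is Cisuralian

Start ages (Ma): Terreneuvian 538.8, Furongian 497, Cisuralian 298.9, Lopingian 259.51, Paleocene 66, Miocene 23.03.
Ordered oldest to youngest: Terreneuvian, Furongian, Cisuralian, Lopingian, Paleocene, Miocene.
Span = 538.8 − 5.333 = 533.467 Myr.
Durations: Terreneuvian 17.8, Lopingian 7.608, Cisuralian 25.89, Miocene 17.697, Furongian 11.6, Paleocene 10 → longest is Cisuralian (25.89 Myr).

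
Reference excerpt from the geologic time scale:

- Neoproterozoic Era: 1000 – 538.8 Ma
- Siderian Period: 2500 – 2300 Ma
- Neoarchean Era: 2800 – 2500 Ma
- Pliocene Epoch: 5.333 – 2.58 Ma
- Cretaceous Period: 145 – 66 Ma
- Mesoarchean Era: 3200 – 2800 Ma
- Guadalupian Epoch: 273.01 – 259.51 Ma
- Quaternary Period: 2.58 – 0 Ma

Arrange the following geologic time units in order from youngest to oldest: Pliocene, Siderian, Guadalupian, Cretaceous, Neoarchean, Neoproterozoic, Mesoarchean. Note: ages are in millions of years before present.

Read off each span (Ma): Pliocene 5.333–2.58; Siderian 2500–2300; Guadalupian 273.01–259.51; Cretaceous 145–66; Neoarchean 2800–2500; Neoproterozoic 1000–538.8; Mesoarchean 3200–2800.
Larger Ma is older, so oldest→youngest is Mesoarchean, Neoarchean, Siderian, Neoproterozoic, Guadalupian, Cretaceous, Pliocene; reverse it for youngest→oldest.

Pliocene, then Cretaceous, then Guadalupian, then Neoproterozoic, then Siderian, then Neoarchean, then Mesoarchean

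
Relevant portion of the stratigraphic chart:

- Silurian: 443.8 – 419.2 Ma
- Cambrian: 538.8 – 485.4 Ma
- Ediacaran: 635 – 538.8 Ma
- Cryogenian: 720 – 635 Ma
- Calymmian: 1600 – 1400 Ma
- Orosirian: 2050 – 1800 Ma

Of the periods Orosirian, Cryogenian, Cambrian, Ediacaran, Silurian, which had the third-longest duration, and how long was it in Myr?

Cryogenian, 85 million years

Durations: Orosirian 250; Cryogenian 85; Cambrian 53.4; Ediacaran 96.2; Silurian 24.6 Myr.
Sorted longest-first: Orosirian (250), Ediacaran (96.2), Cryogenian (85), Cambrian (53.4), Silurian (24.6).
The third longest is Cryogenian at 85 Myr.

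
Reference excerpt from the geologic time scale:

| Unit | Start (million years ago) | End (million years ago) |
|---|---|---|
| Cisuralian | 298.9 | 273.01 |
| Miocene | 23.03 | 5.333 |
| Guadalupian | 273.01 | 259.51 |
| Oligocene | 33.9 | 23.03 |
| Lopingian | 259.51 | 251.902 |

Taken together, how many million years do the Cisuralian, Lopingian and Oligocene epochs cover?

44.368 million years

Each duration: Cisuralian = 25.89; Lopingian = 7.608; Oligocene = 10.87.
Sum: 25.89 + 7.608 + 10.87 = 44.368 Myr.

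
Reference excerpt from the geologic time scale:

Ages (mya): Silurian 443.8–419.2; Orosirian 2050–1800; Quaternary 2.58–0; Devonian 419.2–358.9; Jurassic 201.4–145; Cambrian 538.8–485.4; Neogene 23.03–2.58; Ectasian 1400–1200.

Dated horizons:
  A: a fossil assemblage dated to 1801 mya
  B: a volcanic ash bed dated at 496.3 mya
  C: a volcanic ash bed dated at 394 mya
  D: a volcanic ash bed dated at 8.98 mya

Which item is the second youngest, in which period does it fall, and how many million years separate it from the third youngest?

Smaller Ma means younger, so youngest first: D 8.98 < C 394 < B 496.3 < A 1801.
Counting 2 along gives C (394 Ma); the excerpt puts that inside the Devonian, 419.2–358.9 Ma.
Next in line is B (496.3 Ma), and 496.3 − 394 = 102.3 Myr.

C, in the Devonian; 102.3 million years to B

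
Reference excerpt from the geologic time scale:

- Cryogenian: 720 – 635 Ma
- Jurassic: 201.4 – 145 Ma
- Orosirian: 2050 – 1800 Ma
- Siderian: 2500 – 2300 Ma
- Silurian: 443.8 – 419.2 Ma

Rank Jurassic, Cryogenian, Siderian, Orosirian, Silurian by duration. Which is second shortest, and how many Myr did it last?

Start − end for each: Jurassic 201.4 − 145 = 56.4; Cryogenian 720 − 635 = 85; Siderian 2500 − 2300 = 200; Orosirian 2050 − 1800 = 250; Silurian 443.8 − 419.2 = 24.6.
Ranking these from shortest: Silurian < Jurassic < Cryogenian < Siderian < Orosirian.
Position 2 in that ranking is Jurassic, which lasted 56.4 Myr.

Jurassic, 56.4 million years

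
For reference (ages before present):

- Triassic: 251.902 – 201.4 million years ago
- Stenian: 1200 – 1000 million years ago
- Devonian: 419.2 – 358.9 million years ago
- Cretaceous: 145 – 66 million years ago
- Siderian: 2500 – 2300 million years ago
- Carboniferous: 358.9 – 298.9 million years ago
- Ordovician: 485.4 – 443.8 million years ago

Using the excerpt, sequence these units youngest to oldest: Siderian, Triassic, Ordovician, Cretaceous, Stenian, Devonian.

The oldest of these is Siderian (starts 2500 Ma) and the youngest is Cretaceous (ends 66 Ma).
In between, by decreasing start age: Stenian (1200), Ordovician (485.4), Devonian (419.2), Triassic (251.902).
Listing youngest first means reversing that sequence.

Cretaceous → Triassic → Devonian → Ordovician → Stenian → Siderian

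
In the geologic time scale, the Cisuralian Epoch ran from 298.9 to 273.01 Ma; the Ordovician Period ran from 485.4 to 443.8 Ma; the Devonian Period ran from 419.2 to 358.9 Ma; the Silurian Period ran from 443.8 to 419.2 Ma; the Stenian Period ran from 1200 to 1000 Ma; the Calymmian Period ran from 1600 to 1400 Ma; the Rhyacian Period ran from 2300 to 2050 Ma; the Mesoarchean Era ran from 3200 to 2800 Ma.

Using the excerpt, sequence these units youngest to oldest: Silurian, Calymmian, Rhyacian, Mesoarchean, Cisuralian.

Read off each span (Ma): Silurian 443.8–419.2; Calymmian 1600–1400; Rhyacian 2300–2050; Mesoarchean 3200–2800; Cisuralian 298.9–273.01.
Larger Ma is older, so oldest→youngest is Mesoarchean, Rhyacian, Calymmian, Silurian, Cisuralian; reverse it for youngest→oldest.

Cisuralian, Silurian, Calymmian, Rhyacian, Mesoarchean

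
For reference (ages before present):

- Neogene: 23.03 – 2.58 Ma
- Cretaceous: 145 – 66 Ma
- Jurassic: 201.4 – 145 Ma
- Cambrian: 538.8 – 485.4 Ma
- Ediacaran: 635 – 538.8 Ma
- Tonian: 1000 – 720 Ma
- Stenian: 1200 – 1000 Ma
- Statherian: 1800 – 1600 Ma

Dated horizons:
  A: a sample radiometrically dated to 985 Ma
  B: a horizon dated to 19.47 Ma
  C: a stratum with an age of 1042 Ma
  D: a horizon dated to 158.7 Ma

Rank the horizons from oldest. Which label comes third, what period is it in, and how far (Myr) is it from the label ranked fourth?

Larger Ma means older, so oldest first: C 1042 > A 985 > D 158.7 > B 19.47.
Counting 3 along gives D (158.7 Ma); the excerpt puts that inside the Jurassic, 201.4–145 Ma.
Next in line is B (19.47 Ma), and 158.7 − 19.47 = 139.23 Myr.

D, in the Jurassic; 139.23 million years to B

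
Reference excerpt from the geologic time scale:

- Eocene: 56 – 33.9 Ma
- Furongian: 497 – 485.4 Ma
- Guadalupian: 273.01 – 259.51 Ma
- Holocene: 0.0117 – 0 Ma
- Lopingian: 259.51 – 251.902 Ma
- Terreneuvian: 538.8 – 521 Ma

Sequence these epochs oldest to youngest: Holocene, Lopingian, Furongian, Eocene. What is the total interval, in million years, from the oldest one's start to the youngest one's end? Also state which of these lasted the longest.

From the excerpt: Holocene 0.0117–0; Lopingian 259.51–251.902; Furongian 497–485.4; Eocene 56–33.9 (Ma).
Larger Ma is earlier, so the oldest is Furongian and the youngest is Holocene; oldest to youngest: Furongian, Lopingian, Eocene, Holocene.
Oldest start 497 minus youngest end 0 gives 497 Myr overall.
Individual lengths (start − end): Furongian 11.6; Holocene 0.0117; Lopingian 7.608; Eocene 22.1. The largest is Eocene at 22.1 Myr.

Furongian, Lopingian, Eocene, Holocene; total span 497 Myr; longest is Eocene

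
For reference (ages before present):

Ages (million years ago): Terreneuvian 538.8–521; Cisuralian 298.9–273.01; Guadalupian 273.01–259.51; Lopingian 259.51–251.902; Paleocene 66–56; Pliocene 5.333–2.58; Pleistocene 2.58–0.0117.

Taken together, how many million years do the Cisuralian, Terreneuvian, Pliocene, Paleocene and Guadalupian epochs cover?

69.943 million years

Each duration: Cisuralian = 25.89; Terreneuvian = 17.8; Pliocene = 2.753; Paleocene = 10; Guadalupian = 13.5.
Sum: 25.89 + 17.8 + 2.753 + 10 + 13.5 = 69.943 Myr.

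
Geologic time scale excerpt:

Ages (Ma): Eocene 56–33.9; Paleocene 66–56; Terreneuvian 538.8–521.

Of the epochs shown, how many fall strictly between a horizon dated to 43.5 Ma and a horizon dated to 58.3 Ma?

0

The older date is 58.3 Ma and the younger is 43.5 Ma.
No epoch both begins after 58.3 Ma and ends before 43.5 Ma, so the count is 0.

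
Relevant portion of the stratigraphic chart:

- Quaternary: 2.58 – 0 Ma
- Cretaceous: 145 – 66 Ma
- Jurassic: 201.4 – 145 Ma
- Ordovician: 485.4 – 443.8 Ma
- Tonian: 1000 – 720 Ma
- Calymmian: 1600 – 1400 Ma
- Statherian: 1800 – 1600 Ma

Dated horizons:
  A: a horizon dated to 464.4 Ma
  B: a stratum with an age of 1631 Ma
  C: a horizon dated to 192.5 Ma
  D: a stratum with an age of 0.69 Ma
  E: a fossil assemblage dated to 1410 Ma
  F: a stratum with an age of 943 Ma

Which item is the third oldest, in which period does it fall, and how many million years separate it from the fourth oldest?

F, in the Tonian; 478.6 million years to A

Larger Ma means older, so oldest first: B 1631 > E 1410 > F 943 > A 464.4 > C 192.5 > D 0.69.
Counting 3 along gives F (943 Ma); the excerpt puts that inside the Tonian, 1000–720 Ma.
Next in line is A (464.4 Ma), and 943 − 464.4 = 478.6 Myr.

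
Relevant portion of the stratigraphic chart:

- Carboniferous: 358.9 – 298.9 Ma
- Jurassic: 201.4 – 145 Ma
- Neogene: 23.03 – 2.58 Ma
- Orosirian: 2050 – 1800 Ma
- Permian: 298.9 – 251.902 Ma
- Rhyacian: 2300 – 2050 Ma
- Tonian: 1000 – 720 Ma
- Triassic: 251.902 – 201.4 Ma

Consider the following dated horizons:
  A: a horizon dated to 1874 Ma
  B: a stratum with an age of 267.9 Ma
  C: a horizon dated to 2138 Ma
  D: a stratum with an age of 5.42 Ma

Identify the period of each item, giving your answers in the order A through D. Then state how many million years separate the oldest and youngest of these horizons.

A — Orosirian; B — Permian; C — Rhyacian; D — Neogene; span 2132.58 million years

Match each age against the start–end ranges in the excerpt: A = 1874 Ma → Orosirian (2050–1800); B = 267.9 Ma → Permian (298.9–251.902); C = 2138 Ma → Rhyacian (2300–2050); D = 5.42 Ma → Neogene (23.03–2.58).
The largest age is 2138 Ma and the smallest is 5.42 Ma; their difference is 2132.58 Myr.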